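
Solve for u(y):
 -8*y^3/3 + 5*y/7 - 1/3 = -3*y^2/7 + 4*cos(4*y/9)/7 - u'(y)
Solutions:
 u(y) = C1 + 2*y^4/3 - y^3/7 - 5*y^2/14 + y/3 + 9*sin(4*y/9)/7


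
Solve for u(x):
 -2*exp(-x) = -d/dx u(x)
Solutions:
 u(x) = C1 - 2*exp(-x)


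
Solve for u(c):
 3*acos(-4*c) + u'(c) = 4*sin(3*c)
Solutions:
 u(c) = C1 - 3*c*acos(-4*c) - 3*sqrt(1 - 16*c^2)/4 - 4*cos(3*c)/3


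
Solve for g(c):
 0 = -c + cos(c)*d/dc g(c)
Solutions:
 g(c) = C1 + Integral(c/cos(c), c)


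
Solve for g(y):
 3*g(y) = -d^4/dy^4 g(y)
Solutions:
 g(y) = (C1*sin(sqrt(2)*3^(1/4)*y/2) + C2*cos(sqrt(2)*3^(1/4)*y/2))*exp(-sqrt(2)*3^(1/4)*y/2) + (C3*sin(sqrt(2)*3^(1/4)*y/2) + C4*cos(sqrt(2)*3^(1/4)*y/2))*exp(sqrt(2)*3^(1/4)*y/2)


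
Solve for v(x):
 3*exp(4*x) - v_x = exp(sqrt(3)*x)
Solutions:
 v(x) = C1 + 3*exp(4*x)/4 - sqrt(3)*exp(sqrt(3)*x)/3


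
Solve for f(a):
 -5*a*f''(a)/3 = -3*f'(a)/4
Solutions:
 f(a) = C1 + C2*a^(29/20)


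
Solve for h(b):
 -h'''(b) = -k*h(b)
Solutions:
 h(b) = C1*exp(b*k^(1/3)) + C2*exp(b*k^(1/3)*(-1 + sqrt(3)*I)/2) + C3*exp(-b*k^(1/3)*(1 + sqrt(3)*I)/2)


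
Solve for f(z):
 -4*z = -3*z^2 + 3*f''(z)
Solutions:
 f(z) = C1 + C2*z + z^4/12 - 2*z^3/9


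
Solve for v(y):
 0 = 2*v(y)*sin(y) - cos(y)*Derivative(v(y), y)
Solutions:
 v(y) = C1/cos(y)^2


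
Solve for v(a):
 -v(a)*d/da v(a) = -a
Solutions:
 v(a) = -sqrt(C1 + a^2)
 v(a) = sqrt(C1 + a^2)


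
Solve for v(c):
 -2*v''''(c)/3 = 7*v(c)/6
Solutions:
 v(c) = (C1*sin(7^(1/4)*c/2) + C2*cos(7^(1/4)*c/2))*exp(-7^(1/4)*c/2) + (C3*sin(7^(1/4)*c/2) + C4*cos(7^(1/4)*c/2))*exp(7^(1/4)*c/2)


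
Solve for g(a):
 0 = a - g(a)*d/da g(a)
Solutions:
 g(a) = -sqrt(C1 + a^2)
 g(a) = sqrt(C1 + a^2)


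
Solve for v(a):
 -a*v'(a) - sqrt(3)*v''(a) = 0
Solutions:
 v(a) = C1 + C2*erf(sqrt(2)*3^(3/4)*a/6)


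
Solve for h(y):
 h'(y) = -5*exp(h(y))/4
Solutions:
 h(y) = log(1/(C1 + 5*y)) + 2*log(2)


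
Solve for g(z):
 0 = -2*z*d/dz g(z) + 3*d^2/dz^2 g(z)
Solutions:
 g(z) = C1 + C2*erfi(sqrt(3)*z/3)


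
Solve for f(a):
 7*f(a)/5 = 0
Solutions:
 f(a) = 0


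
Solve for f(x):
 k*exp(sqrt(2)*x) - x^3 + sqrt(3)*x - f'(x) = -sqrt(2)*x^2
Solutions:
 f(x) = C1 + sqrt(2)*k*exp(sqrt(2)*x)/2 - x^4/4 + sqrt(2)*x^3/3 + sqrt(3)*x^2/2


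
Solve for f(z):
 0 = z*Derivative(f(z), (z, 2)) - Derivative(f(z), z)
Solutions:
 f(z) = C1 + C2*z^2


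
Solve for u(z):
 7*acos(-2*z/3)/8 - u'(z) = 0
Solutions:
 u(z) = C1 + 7*z*acos(-2*z/3)/8 + 7*sqrt(9 - 4*z^2)/16


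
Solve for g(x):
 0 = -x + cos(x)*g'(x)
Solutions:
 g(x) = C1 + Integral(x/cos(x), x)


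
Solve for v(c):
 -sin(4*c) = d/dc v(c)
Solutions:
 v(c) = C1 + cos(4*c)/4


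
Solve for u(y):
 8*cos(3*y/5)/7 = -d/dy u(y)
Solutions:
 u(y) = C1 - 40*sin(3*y/5)/21


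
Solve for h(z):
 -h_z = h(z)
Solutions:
 h(z) = C1*exp(-z)


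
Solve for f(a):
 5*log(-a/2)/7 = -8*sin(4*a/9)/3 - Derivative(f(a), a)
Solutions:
 f(a) = C1 - 5*a*log(-a)/7 + 5*a*log(2)/7 + 5*a/7 + 6*cos(4*a/9)


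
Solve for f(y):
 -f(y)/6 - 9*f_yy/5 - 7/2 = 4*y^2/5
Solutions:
 f(y) = C1*sin(sqrt(30)*y/18) + C2*cos(sqrt(30)*y/18) - 24*y^2/5 + 2067/25


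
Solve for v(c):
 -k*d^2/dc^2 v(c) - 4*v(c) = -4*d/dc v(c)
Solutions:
 v(c) = C1*exp(2*c*(1 - sqrt(1 - k))/k) + C2*exp(2*c*(sqrt(1 - k) + 1)/k)


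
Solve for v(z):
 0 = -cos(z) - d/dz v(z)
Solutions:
 v(z) = C1 - sin(z)


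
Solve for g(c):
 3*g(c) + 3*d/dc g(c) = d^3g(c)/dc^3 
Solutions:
 g(c) = C1*exp(-2^(1/3)*c*(2/(sqrt(5) + 3)^(1/3) + 2^(1/3)*(sqrt(5) + 3)^(1/3))/4)*sin(2^(1/3)*sqrt(3)*c*(-2^(1/3)*(sqrt(5) + 3)^(1/3) + 2/(sqrt(5) + 3)^(1/3))/4) + C2*exp(-2^(1/3)*c*(2/(sqrt(5) + 3)^(1/3) + 2^(1/3)*(sqrt(5) + 3)^(1/3))/4)*cos(2^(1/3)*sqrt(3)*c*(-2^(1/3)*(sqrt(5) + 3)^(1/3) + 2/(sqrt(5) + 3)^(1/3))/4) + C3*exp(2^(1/3)*c*((sqrt(5) + 3)^(-1/3) + 2^(1/3)*(sqrt(5) + 3)^(1/3)/2))


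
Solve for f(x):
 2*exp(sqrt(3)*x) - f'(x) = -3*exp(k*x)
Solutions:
 f(x) = C1 + 2*sqrt(3)*exp(sqrt(3)*x)/3 + 3*exp(k*x)/k


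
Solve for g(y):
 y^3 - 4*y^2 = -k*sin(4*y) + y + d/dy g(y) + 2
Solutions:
 g(y) = C1 - k*cos(4*y)/4 + y^4/4 - 4*y^3/3 - y^2/2 - 2*y


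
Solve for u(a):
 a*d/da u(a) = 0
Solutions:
 u(a) = C1


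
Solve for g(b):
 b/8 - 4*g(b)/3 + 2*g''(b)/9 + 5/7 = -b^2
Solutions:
 g(b) = C1*exp(-sqrt(6)*b) + C2*exp(sqrt(6)*b) + 3*b^2/4 + 3*b/32 + 11/14


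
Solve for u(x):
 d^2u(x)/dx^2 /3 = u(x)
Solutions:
 u(x) = C1*exp(-sqrt(3)*x) + C2*exp(sqrt(3)*x)


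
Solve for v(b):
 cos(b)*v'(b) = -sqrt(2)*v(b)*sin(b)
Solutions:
 v(b) = C1*cos(b)^(sqrt(2))


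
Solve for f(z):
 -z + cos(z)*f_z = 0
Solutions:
 f(z) = C1 + Integral(z/cos(z), z)


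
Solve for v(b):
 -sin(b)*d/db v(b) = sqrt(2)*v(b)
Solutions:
 v(b) = C1*(cos(b) + 1)^(sqrt(2)/2)/(cos(b) - 1)^(sqrt(2)/2)


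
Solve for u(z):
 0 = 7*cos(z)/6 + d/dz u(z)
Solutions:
 u(z) = C1 - 7*sin(z)/6


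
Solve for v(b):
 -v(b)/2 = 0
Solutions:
 v(b) = 0


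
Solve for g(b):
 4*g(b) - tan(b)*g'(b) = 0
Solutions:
 g(b) = C1*sin(b)^4


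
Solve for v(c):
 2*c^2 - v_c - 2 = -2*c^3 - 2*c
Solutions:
 v(c) = C1 + c^4/2 + 2*c^3/3 + c^2 - 2*c


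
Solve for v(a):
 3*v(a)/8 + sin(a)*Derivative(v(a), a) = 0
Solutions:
 v(a) = C1*(cos(a) + 1)^(3/16)/(cos(a) - 1)^(3/16)


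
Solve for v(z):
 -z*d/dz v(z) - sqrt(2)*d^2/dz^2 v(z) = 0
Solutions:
 v(z) = C1 + C2*erf(2^(1/4)*z/2)


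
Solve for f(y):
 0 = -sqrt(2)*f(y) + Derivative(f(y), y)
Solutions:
 f(y) = C1*exp(sqrt(2)*y)


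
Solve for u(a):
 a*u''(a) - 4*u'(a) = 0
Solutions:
 u(a) = C1 + C2*a^5


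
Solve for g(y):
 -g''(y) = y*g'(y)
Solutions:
 g(y) = C1 + C2*erf(sqrt(2)*y/2)


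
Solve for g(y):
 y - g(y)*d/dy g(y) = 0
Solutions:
 g(y) = -sqrt(C1 + y^2)
 g(y) = sqrt(C1 + y^2)


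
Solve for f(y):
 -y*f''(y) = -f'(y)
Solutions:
 f(y) = C1 + C2*y^2


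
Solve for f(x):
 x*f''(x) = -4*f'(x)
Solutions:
 f(x) = C1 + C2/x^3


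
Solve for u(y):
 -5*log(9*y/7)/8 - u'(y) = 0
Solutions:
 u(y) = C1 - 5*y*log(y)/8 - 5*y*log(3)/4 + 5*y/8 + 5*y*log(7)/8


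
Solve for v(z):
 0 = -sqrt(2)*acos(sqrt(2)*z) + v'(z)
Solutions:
 v(z) = C1 + sqrt(2)*(z*acos(sqrt(2)*z) - sqrt(2)*sqrt(1 - 2*z^2)/2)


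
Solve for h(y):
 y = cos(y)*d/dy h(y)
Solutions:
 h(y) = C1 + Integral(y/cos(y), y)


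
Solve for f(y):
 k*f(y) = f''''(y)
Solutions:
 f(y) = C1*exp(-k^(1/4)*y) + C2*exp(k^(1/4)*y) + C3*exp(-I*k^(1/4)*y) + C4*exp(I*k^(1/4)*y)


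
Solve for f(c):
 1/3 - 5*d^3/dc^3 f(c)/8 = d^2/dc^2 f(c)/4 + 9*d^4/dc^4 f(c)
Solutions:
 f(c) = C1 + C2*c + 2*c^2/3 + (C3*sin(sqrt(551)*c/144) + C4*cos(sqrt(551)*c/144))*exp(-5*c/144)


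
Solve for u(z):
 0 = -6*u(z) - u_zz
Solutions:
 u(z) = C1*sin(sqrt(6)*z) + C2*cos(sqrt(6)*z)


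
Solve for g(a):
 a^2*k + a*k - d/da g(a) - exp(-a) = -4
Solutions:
 g(a) = C1 + a^3*k/3 + a^2*k/2 + 4*a + exp(-a)


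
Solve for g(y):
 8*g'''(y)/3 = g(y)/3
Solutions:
 g(y) = C3*exp(y/2) + (C1*sin(sqrt(3)*y/4) + C2*cos(sqrt(3)*y/4))*exp(-y/4)


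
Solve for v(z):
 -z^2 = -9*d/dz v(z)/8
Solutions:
 v(z) = C1 + 8*z^3/27


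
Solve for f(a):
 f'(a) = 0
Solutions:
 f(a) = C1


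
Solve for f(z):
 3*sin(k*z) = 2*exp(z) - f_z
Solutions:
 f(z) = C1 + 2*exp(z) + 3*cos(k*z)/k


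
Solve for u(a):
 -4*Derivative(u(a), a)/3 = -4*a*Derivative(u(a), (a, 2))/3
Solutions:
 u(a) = C1 + C2*a^2


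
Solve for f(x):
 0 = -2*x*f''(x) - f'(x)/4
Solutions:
 f(x) = C1 + C2*x^(7/8)


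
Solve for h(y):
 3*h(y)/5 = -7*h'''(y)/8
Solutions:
 h(y) = C3*exp(-2*3^(1/3)*35^(2/3)*y/35) + (C1*sin(3^(5/6)*35^(2/3)*y/35) + C2*cos(3^(5/6)*35^(2/3)*y/35))*exp(3^(1/3)*35^(2/3)*y/35)


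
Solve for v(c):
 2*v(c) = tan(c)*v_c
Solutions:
 v(c) = C1*sin(c)^2


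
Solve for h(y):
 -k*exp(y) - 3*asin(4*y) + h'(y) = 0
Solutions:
 h(y) = C1 + k*exp(y) + 3*y*asin(4*y) + 3*sqrt(1 - 16*y^2)/4


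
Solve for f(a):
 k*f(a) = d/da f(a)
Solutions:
 f(a) = C1*exp(a*k)


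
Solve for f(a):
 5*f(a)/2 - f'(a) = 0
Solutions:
 f(a) = C1*exp(5*a/2)


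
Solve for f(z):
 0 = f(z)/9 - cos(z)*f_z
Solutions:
 f(z) = C1*(sin(z) + 1)^(1/18)/(sin(z) - 1)^(1/18)


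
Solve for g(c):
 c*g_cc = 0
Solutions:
 g(c) = C1 + C2*c


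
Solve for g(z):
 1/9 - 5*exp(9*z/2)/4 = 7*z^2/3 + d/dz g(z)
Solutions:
 g(z) = C1 - 7*z^3/9 + z/9 - 5*exp(9*z/2)/18


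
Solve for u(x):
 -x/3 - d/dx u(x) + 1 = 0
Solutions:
 u(x) = C1 - x^2/6 + x


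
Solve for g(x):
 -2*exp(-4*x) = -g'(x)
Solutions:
 g(x) = C1 - exp(-4*x)/2


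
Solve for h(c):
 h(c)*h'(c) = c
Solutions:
 h(c) = -sqrt(C1 + c^2)
 h(c) = sqrt(C1 + c^2)


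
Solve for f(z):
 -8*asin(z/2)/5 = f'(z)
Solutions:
 f(z) = C1 - 8*z*asin(z/2)/5 - 8*sqrt(4 - z^2)/5


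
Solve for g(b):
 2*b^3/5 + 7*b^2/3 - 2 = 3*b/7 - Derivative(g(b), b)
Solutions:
 g(b) = C1 - b^4/10 - 7*b^3/9 + 3*b^2/14 + 2*b


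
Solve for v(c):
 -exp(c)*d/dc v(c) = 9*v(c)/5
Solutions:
 v(c) = C1*exp(9*exp(-c)/5)


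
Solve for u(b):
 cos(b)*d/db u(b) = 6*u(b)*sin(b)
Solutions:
 u(b) = C1/cos(b)^6


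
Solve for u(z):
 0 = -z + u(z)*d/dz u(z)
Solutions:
 u(z) = -sqrt(C1 + z^2)
 u(z) = sqrt(C1 + z^2)


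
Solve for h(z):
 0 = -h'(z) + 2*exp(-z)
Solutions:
 h(z) = C1 - 2*exp(-z)


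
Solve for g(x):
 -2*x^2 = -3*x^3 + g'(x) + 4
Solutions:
 g(x) = C1 + 3*x^4/4 - 2*x^3/3 - 4*x


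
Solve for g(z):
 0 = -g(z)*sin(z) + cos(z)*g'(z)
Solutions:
 g(z) = C1/cos(z)


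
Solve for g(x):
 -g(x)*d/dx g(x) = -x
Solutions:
 g(x) = -sqrt(C1 + x^2)
 g(x) = sqrt(C1 + x^2)


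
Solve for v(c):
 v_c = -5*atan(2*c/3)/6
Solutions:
 v(c) = C1 - 5*c*atan(2*c/3)/6 + 5*log(4*c^2 + 9)/8


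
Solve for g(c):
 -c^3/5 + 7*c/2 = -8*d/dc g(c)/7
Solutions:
 g(c) = C1 + 7*c^4/160 - 49*c^2/32


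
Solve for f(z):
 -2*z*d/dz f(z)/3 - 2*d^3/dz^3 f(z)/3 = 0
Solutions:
 f(z) = C1 + Integral(C2*airyai(-z) + C3*airybi(-z), z)


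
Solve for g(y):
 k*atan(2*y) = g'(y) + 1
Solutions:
 g(y) = C1 + k*(y*atan(2*y) - log(4*y^2 + 1)/4) - y


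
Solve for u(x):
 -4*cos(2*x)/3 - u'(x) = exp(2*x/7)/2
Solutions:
 u(x) = C1 - 7*exp(2*x/7)/4 - 2*sin(2*x)/3


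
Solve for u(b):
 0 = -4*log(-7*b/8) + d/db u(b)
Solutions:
 u(b) = C1 + 4*b*log(-b) + 4*b*(-3*log(2) - 1 + log(7))


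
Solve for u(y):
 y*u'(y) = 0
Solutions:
 u(y) = C1


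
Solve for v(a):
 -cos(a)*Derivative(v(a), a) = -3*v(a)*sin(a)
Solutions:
 v(a) = C1/cos(a)^3


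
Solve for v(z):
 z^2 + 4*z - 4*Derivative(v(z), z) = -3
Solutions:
 v(z) = C1 + z^3/12 + z^2/2 + 3*z/4


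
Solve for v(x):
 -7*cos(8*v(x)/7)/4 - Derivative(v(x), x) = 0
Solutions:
 7*x/4 - 7*log(sin(8*v(x)/7) - 1)/16 + 7*log(sin(8*v(x)/7) + 1)/16 = C1


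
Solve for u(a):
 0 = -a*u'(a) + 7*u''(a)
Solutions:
 u(a) = C1 + C2*erfi(sqrt(14)*a/14)


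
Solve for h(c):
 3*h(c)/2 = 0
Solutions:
 h(c) = 0


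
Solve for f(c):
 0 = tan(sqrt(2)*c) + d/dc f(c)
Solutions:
 f(c) = C1 + sqrt(2)*log(cos(sqrt(2)*c))/2


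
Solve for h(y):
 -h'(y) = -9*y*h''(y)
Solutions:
 h(y) = C1 + C2*y^(10/9)


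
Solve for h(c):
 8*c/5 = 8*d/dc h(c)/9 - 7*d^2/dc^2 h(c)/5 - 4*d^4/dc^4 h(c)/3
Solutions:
 h(c) = C1 + C2*exp(-c*(-21*75^(1/3)/(200 + sqrt(55435))^(1/3) + 45^(1/3)*(200 + sqrt(55435))^(1/3))/60)*sin(3^(1/6)*5^(1/3)*c*(7*3^(2/3)*5^(1/3)/(200 + sqrt(55435))^(1/3) + (200 + sqrt(55435))^(1/3))/20) + C3*exp(-c*(-21*75^(1/3)/(200 + sqrt(55435))^(1/3) + 45^(1/3)*(200 + sqrt(55435))^(1/3))/60)*cos(3^(1/6)*5^(1/3)*c*(7*3^(2/3)*5^(1/3)/(200 + sqrt(55435))^(1/3) + (200 + sqrt(55435))^(1/3))/20) + C4*exp(c*(-21*75^(1/3)/(200 + sqrt(55435))^(1/3) + 45^(1/3)*(200 + sqrt(55435))^(1/3))/30) + 9*c^2/10 + 567*c/200


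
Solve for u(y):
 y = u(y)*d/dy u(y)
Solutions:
 u(y) = -sqrt(C1 + y^2)
 u(y) = sqrt(C1 + y^2)


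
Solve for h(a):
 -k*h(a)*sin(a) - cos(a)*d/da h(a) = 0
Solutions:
 h(a) = C1*exp(k*log(cos(a)))


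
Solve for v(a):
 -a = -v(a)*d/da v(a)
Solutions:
 v(a) = -sqrt(C1 + a^2)
 v(a) = sqrt(C1 + a^2)


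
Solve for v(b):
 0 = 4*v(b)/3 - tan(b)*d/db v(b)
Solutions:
 v(b) = C1*sin(b)^(4/3)


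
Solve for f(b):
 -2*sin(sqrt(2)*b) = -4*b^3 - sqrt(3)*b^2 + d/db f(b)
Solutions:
 f(b) = C1 + b^4 + sqrt(3)*b^3/3 + sqrt(2)*cos(sqrt(2)*b)


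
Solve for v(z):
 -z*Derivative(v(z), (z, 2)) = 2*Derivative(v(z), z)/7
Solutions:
 v(z) = C1 + C2*z^(5/7)


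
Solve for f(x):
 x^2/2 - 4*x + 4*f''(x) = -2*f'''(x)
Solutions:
 f(x) = C1 + C2*x + C3*exp(-2*x) - x^4/96 + 3*x^3/16 - 9*x^2/32


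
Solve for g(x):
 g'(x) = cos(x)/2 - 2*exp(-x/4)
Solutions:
 g(x) = C1 + sin(x)/2 + 8*exp(-x/4)


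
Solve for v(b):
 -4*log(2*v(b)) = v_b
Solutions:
 Integral(1/(log(_y) + log(2)), (_y, v(b)))/4 = C1 - b


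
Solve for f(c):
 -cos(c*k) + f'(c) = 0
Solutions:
 f(c) = C1 + sin(c*k)/k


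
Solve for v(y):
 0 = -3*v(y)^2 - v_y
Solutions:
 v(y) = 1/(C1 + 3*y)


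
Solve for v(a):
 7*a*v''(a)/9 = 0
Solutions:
 v(a) = C1 + C2*a


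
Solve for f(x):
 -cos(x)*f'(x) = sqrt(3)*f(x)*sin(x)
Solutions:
 f(x) = C1*cos(x)^(sqrt(3))


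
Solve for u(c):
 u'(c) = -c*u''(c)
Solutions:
 u(c) = C1 + C2*log(c)


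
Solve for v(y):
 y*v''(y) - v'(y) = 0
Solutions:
 v(y) = C1 + C2*y^2


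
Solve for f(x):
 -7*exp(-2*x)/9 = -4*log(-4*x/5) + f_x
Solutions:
 f(x) = C1 + 4*x*log(-x) + 4*x*(-log(5) - 1 + 2*log(2)) + 7*exp(-2*x)/18


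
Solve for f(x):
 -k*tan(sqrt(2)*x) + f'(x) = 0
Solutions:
 f(x) = C1 - sqrt(2)*k*log(cos(sqrt(2)*x))/2


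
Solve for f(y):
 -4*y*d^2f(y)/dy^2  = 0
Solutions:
 f(y) = C1 + C2*y


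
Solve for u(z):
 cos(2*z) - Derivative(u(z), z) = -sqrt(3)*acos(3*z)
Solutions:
 u(z) = C1 + sqrt(3)*(z*acos(3*z) - sqrt(1 - 9*z^2)/3) + sin(2*z)/2


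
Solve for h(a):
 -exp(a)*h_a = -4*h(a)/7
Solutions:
 h(a) = C1*exp(-4*exp(-a)/7)


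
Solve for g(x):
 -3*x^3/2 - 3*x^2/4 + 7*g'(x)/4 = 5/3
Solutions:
 g(x) = C1 + 3*x^4/14 + x^3/7 + 20*x/21


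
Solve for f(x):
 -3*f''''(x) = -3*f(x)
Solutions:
 f(x) = C1*exp(-x) + C2*exp(x) + C3*sin(x) + C4*cos(x)


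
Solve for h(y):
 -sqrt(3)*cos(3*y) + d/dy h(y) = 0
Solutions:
 h(y) = C1 + sqrt(3)*sin(3*y)/3


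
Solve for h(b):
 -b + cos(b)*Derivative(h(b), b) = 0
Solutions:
 h(b) = C1 + Integral(b/cos(b), b)


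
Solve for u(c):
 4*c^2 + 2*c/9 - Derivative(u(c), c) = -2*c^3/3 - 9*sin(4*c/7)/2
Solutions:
 u(c) = C1 + c^4/6 + 4*c^3/3 + c^2/9 - 63*cos(4*c/7)/8


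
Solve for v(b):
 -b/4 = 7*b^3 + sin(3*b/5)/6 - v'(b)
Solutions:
 v(b) = C1 + 7*b^4/4 + b^2/8 - 5*cos(3*b/5)/18


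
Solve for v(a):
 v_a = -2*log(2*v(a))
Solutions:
 Integral(1/(log(_y) + log(2)), (_y, v(a)))/2 = C1 - a


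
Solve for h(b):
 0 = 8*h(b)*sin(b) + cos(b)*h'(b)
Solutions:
 h(b) = C1*cos(b)^8


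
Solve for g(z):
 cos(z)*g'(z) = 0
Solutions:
 g(z) = C1


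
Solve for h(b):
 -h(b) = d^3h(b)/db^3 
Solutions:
 h(b) = C3*exp(-b) + (C1*sin(sqrt(3)*b/2) + C2*cos(sqrt(3)*b/2))*exp(b/2)


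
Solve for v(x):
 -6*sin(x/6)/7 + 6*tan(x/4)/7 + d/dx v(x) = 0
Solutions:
 v(x) = C1 + 24*log(cos(x/4))/7 - 36*cos(x/6)/7


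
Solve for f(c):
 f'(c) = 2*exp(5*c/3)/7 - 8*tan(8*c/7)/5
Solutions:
 f(c) = C1 + 6*exp(5*c/3)/35 + 7*log(cos(8*c/7))/5


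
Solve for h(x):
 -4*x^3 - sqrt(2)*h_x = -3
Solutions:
 h(x) = C1 - sqrt(2)*x^4/2 + 3*sqrt(2)*x/2


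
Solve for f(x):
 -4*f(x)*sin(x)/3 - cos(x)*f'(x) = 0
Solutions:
 f(x) = C1*cos(x)^(4/3)


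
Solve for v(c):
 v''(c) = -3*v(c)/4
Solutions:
 v(c) = C1*sin(sqrt(3)*c/2) + C2*cos(sqrt(3)*c/2)


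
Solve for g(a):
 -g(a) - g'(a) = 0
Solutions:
 g(a) = C1*exp(-a)


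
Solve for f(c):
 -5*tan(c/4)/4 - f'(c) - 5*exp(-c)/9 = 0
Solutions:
 f(c) = C1 - 5*log(tan(c/4)^2 + 1)/2 + 5*exp(-c)/9


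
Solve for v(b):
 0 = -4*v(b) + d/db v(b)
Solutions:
 v(b) = C1*exp(4*b)


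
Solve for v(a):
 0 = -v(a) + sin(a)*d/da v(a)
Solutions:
 v(a) = C1*sqrt(cos(a) - 1)/sqrt(cos(a) + 1)


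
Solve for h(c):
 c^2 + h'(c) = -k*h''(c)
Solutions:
 h(c) = C1 + C2*exp(-c/k) - c^3/3 + c^2*k - 2*c*k^2


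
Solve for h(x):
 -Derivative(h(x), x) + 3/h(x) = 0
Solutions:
 h(x) = -sqrt(C1 + 6*x)
 h(x) = sqrt(C1 + 6*x)


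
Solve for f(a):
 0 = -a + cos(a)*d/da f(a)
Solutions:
 f(a) = C1 + Integral(a/cos(a), a)


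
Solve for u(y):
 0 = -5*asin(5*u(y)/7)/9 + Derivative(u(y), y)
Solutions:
 Integral(1/asin(5*_y/7), (_y, u(y))) = C1 + 5*y/9


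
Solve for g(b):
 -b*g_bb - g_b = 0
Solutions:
 g(b) = C1 + C2*log(b)


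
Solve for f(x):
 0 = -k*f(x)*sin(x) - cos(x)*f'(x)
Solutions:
 f(x) = C1*exp(k*log(cos(x)))


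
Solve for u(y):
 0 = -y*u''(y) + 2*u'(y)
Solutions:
 u(y) = C1 + C2*y^3


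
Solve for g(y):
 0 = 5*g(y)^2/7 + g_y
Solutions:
 g(y) = 7/(C1 + 5*y)


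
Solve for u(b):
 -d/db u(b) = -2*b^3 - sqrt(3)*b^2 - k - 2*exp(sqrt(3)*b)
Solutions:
 u(b) = C1 + b^4/2 + sqrt(3)*b^3/3 + b*k + 2*sqrt(3)*exp(sqrt(3)*b)/3


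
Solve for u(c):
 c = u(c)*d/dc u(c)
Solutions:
 u(c) = -sqrt(C1 + c^2)
 u(c) = sqrt(C1 + c^2)


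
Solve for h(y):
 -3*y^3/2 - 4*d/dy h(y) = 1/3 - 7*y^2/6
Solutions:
 h(y) = C1 - 3*y^4/32 + 7*y^3/72 - y/12


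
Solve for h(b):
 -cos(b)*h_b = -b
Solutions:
 h(b) = C1 + Integral(b/cos(b), b)


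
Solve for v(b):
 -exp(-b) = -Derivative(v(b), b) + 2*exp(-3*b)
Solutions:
 v(b) = C1 - exp(-b) - 2*exp(-3*b)/3


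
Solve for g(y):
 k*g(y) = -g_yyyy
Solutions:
 g(y) = C1*exp(-y*(-k)^(1/4)) + C2*exp(y*(-k)^(1/4)) + C3*exp(-I*y*(-k)^(1/4)) + C4*exp(I*y*(-k)^(1/4))


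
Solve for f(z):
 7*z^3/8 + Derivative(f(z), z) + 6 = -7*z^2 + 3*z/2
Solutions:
 f(z) = C1 - 7*z^4/32 - 7*z^3/3 + 3*z^2/4 - 6*z


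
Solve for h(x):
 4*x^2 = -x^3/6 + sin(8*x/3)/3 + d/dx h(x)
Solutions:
 h(x) = C1 + x^4/24 + 4*x^3/3 + cos(8*x/3)/8


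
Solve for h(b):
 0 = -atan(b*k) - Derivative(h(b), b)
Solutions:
 h(b) = C1 - Piecewise((b*atan(b*k) - log(b^2*k^2 + 1)/(2*k), Ne(k, 0)), (0, True))


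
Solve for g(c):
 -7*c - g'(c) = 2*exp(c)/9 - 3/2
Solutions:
 g(c) = C1 - 7*c^2/2 + 3*c/2 - 2*exp(c)/9


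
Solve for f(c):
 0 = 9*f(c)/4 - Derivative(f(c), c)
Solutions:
 f(c) = C1*exp(9*c/4)


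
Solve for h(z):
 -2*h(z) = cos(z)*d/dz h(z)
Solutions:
 h(z) = C1*(sin(z) - 1)/(sin(z) + 1)


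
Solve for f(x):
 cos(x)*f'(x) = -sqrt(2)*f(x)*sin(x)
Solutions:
 f(x) = C1*cos(x)^(sqrt(2))


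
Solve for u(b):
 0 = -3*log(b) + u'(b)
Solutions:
 u(b) = C1 + 3*b*log(b) - 3*b


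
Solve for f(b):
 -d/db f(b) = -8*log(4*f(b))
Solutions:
 -Integral(1/(log(_y) + 2*log(2)), (_y, f(b)))/8 = C1 - b


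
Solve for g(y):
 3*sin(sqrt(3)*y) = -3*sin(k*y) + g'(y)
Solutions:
 g(y) = C1 - sqrt(3)*cos(sqrt(3)*y) - 3*cos(k*y)/k


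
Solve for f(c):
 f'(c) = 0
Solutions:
 f(c) = C1


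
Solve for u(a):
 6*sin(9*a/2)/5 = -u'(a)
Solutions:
 u(a) = C1 + 4*cos(9*a/2)/15


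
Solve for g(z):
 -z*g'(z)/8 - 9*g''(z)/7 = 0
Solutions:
 g(z) = C1 + C2*erf(sqrt(7)*z/12)


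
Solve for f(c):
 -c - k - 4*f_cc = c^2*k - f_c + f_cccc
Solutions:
 f(c) = C1 + C2*exp(-c*(-8*18^(1/3)/(9 + sqrt(849))^(1/3) + 12^(1/3)*(9 + sqrt(849))^(1/3))/12)*sin(2^(1/3)*3^(1/6)*c*(2/(9 + sqrt(849))^(1/3) + 2^(1/3)*3^(2/3)*(9 + sqrt(849))^(1/3)/12)) + C3*exp(-c*(-8*18^(1/3)/(9 + sqrt(849))^(1/3) + 12^(1/3)*(9 + sqrt(849))^(1/3))/12)*cos(2^(1/3)*3^(1/6)*c*(2/(9 + sqrt(849))^(1/3) + 2^(1/3)*3^(2/3)*(9 + sqrt(849))^(1/3)/12)) + C4*exp(c*(-8*18^(1/3)/(9 + sqrt(849))^(1/3) + 12^(1/3)*(9 + sqrt(849))^(1/3))/6) + c^3*k/3 + 4*c^2*k + c^2/2 + 33*c*k + 4*c


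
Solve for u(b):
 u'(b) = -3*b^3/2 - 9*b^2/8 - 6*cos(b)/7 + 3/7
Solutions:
 u(b) = C1 - 3*b^4/8 - 3*b^3/8 + 3*b/7 - 6*sin(b)/7


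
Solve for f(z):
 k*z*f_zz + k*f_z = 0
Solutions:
 f(z) = C1 + C2*log(z)


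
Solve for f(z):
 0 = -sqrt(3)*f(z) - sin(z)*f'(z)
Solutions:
 f(z) = C1*(cos(z) + 1)^(sqrt(3)/2)/(cos(z) - 1)^(sqrt(3)/2)


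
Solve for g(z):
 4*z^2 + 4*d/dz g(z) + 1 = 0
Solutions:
 g(z) = C1 - z^3/3 - z/4


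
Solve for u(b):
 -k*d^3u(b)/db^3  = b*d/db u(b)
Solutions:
 u(b) = C1 + Integral(C2*airyai(b*(-1/k)^(1/3)) + C3*airybi(b*(-1/k)^(1/3)), b)


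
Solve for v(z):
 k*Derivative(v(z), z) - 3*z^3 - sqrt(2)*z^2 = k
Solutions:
 v(z) = C1 + z + 3*z^4/(4*k) + sqrt(2)*z^3/(3*k)


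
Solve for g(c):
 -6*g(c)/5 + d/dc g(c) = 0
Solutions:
 g(c) = C1*exp(6*c/5)


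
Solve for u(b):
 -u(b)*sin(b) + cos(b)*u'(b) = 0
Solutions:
 u(b) = C1/cos(b)


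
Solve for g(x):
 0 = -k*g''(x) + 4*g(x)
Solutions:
 g(x) = C1*exp(-2*x*sqrt(1/k)) + C2*exp(2*x*sqrt(1/k))


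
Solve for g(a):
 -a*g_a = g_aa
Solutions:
 g(a) = C1 + C2*erf(sqrt(2)*a/2)


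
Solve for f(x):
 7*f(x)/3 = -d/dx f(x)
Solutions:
 f(x) = C1*exp(-7*x/3)


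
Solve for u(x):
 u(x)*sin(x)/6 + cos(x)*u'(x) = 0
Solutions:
 u(x) = C1*cos(x)^(1/6)


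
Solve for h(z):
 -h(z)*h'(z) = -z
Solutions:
 h(z) = -sqrt(C1 + z^2)
 h(z) = sqrt(C1 + z^2)


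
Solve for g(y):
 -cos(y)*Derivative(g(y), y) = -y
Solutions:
 g(y) = C1 + Integral(y/cos(y), y)


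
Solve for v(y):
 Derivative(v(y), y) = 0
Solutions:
 v(y) = C1


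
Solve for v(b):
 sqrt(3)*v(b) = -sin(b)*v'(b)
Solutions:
 v(b) = C1*(cos(b) + 1)^(sqrt(3)/2)/(cos(b) - 1)^(sqrt(3)/2)


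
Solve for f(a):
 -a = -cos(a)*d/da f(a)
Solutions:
 f(a) = C1 + Integral(a/cos(a), a)


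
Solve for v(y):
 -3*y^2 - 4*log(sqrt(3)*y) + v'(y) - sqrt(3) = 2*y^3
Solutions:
 v(y) = C1 + y^4/2 + y^3 + 4*y*log(y) - 4*y + sqrt(3)*y + y*log(9)


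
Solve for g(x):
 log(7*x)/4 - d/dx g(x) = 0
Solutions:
 g(x) = C1 + x*log(x)/4 - x/4 + x*log(7)/4


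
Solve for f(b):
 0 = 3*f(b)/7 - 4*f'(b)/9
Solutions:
 f(b) = C1*exp(27*b/28)


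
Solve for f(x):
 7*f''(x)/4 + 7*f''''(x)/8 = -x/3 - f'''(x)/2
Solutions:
 f(x) = C1 + C2*x - 2*x^3/63 + 4*x^2/147 + (C3*sin(sqrt(94)*x/7) + C4*cos(sqrt(94)*x/7))*exp(-2*x/7)


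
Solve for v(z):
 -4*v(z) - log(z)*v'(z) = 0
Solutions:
 v(z) = C1*exp(-4*li(z))


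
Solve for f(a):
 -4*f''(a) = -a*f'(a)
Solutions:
 f(a) = C1 + C2*erfi(sqrt(2)*a/4)


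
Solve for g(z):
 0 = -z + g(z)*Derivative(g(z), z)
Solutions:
 g(z) = -sqrt(C1 + z^2)
 g(z) = sqrt(C1 + z^2)


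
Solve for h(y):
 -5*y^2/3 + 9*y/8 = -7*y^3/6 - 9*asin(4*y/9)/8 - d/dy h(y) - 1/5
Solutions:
 h(y) = C1 - 7*y^4/24 + 5*y^3/9 - 9*y^2/16 - 9*y*asin(4*y/9)/8 - y/5 - 9*sqrt(81 - 16*y^2)/32


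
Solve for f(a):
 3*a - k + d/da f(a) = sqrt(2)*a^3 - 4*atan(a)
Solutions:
 f(a) = C1 + sqrt(2)*a^4/4 - 3*a^2/2 + a*k - 4*a*atan(a) + 2*log(a^2 + 1)


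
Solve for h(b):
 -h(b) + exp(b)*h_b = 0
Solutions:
 h(b) = C1*exp(-exp(-b))


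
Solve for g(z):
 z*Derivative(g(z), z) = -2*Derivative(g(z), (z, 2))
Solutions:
 g(z) = C1 + C2*erf(z/2)


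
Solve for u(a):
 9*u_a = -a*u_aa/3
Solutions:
 u(a) = C1 + C2/a^26


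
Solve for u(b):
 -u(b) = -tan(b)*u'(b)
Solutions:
 u(b) = C1*sin(b)


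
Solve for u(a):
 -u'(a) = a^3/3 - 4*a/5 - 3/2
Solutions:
 u(a) = C1 - a^4/12 + 2*a^2/5 + 3*a/2


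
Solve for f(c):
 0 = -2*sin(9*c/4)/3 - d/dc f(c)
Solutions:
 f(c) = C1 + 8*cos(9*c/4)/27


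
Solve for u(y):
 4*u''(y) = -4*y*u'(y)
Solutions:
 u(y) = C1 + C2*erf(sqrt(2)*y/2)


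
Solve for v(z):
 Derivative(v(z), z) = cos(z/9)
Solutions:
 v(z) = C1 + 9*sin(z/9)


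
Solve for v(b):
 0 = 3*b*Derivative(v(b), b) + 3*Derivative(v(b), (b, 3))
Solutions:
 v(b) = C1 + Integral(C2*airyai(-b) + C3*airybi(-b), b)


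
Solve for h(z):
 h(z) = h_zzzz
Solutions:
 h(z) = C1*exp(-z) + C2*exp(z) + C3*sin(z) + C4*cos(z)


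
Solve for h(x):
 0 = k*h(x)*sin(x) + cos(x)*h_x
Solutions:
 h(x) = C1*exp(k*log(cos(x)))


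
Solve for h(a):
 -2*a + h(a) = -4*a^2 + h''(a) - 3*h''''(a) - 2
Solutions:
 h(a) = -4*a^2 + 2*a + (C1*sin(3^(3/4)*a*sin(atan(sqrt(11))/2)/3) + C2*cos(3^(3/4)*a*sin(atan(sqrt(11))/2)/3))*exp(-3^(3/4)*a*cos(atan(sqrt(11))/2)/3) + (C3*sin(3^(3/4)*a*sin(atan(sqrt(11))/2)/3) + C4*cos(3^(3/4)*a*sin(atan(sqrt(11))/2)/3))*exp(3^(3/4)*a*cos(atan(sqrt(11))/2)/3) - 10


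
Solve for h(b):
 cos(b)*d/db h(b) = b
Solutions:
 h(b) = C1 + Integral(b/cos(b), b)


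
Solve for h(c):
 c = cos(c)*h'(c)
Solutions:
 h(c) = C1 + Integral(c/cos(c), c)


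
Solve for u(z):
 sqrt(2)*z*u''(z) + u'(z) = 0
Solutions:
 u(z) = C1 + C2*z^(1 - sqrt(2)/2)


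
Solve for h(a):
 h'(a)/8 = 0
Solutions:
 h(a) = C1


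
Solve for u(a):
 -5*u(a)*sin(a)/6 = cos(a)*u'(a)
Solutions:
 u(a) = C1*cos(a)^(5/6)


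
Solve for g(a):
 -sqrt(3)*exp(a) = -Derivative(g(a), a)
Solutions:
 g(a) = C1 + sqrt(3)*exp(a)


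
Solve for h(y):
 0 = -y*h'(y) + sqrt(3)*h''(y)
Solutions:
 h(y) = C1 + C2*erfi(sqrt(2)*3^(3/4)*y/6)


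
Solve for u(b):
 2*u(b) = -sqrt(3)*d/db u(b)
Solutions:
 u(b) = C1*exp(-2*sqrt(3)*b/3)


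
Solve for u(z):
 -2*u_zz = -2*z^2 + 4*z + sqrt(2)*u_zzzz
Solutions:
 u(z) = C1 + C2*z + C3*sin(2^(1/4)*z) + C4*cos(2^(1/4)*z) + z^4/12 - z^3/3 - sqrt(2)*z^2/2


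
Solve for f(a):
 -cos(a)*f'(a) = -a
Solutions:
 f(a) = C1 + Integral(a/cos(a), a)


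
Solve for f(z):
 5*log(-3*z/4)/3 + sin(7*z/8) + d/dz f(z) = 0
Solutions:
 f(z) = C1 - 5*z*log(-z)/3 - 2*z*log(3) + z*log(6)/3 + 5*z/3 + 3*z*log(2) + 8*cos(7*z/8)/7


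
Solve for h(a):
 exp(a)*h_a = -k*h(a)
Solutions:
 h(a) = C1*exp(k*exp(-a))


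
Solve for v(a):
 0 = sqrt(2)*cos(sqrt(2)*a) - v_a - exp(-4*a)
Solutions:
 v(a) = C1 + sin(sqrt(2)*a) + exp(-4*a)/4


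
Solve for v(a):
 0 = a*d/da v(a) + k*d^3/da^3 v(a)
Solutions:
 v(a) = C1 + Integral(C2*airyai(a*(-1/k)^(1/3)) + C3*airybi(a*(-1/k)^(1/3)), a)


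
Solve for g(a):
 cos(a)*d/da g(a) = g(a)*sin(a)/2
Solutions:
 g(a) = C1/sqrt(cos(a))


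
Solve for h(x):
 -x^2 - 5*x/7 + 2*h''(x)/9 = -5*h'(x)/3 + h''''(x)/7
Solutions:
 h(x) = C1 + C2*exp(-x*(4*18^(1/3)*7^(2/3)/(sqrt(163353) + 405)^(1/3) + 84^(1/3)*(sqrt(163353) + 405)^(1/3))/36)*sin(3^(1/6)*x*(-28^(1/3)*3^(2/3)*(sqrt(163353) + 405)^(1/3) + 12*2^(1/3)*7^(2/3)/(sqrt(163353) + 405)^(1/3))/36) + C3*exp(-x*(4*18^(1/3)*7^(2/3)/(sqrt(163353) + 405)^(1/3) + 84^(1/3)*(sqrt(163353) + 405)^(1/3))/36)*cos(3^(1/6)*x*(-28^(1/3)*3^(2/3)*(sqrt(163353) + 405)^(1/3) + 12*2^(1/3)*7^(2/3)/(sqrt(163353) + 405)^(1/3))/36) + C4*exp(x*(4*18^(1/3)*7^(2/3)/(sqrt(163353) + 405)^(1/3) + 84^(1/3)*(sqrt(163353) + 405)^(1/3))/18) + x^3/5 + 47*x^2/350 - 94*x/2625


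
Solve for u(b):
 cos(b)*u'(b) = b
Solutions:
 u(b) = C1 + Integral(b/cos(b), b)


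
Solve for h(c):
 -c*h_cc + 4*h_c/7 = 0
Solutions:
 h(c) = C1 + C2*c^(11/7)


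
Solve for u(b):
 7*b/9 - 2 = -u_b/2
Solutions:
 u(b) = C1 - 7*b^2/9 + 4*b


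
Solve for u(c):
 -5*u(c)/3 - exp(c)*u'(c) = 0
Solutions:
 u(c) = C1*exp(5*exp(-c)/3)


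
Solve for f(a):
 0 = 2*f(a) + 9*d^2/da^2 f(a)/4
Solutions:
 f(a) = C1*sin(2*sqrt(2)*a/3) + C2*cos(2*sqrt(2)*a/3)


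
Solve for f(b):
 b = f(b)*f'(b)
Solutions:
 f(b) = -sqrt(C1 + b^2)
 f(b) = sqrt(C1 + b^2)


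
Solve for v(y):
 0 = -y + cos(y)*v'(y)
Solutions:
 v(y) = C1 + Integral(y/cos(y), y)


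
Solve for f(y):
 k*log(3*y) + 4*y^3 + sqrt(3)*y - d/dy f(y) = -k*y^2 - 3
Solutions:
 f(y) = C1 + k*y^3/3 + k*y*log(y) - k*y + k*y*log(3) + y^4 + sqrt(3)*y^2/2 + 3*y


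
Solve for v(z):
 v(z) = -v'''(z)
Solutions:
 v(z) = C3*exp(-z) + (C1*sin(sqrt(3)*z/2) + C2*cos(sqrt(3)*z/2))*exp(z/2)


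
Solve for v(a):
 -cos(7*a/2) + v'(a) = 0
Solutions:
 v(a) = C1 + 2*sin(7*a/2)/7


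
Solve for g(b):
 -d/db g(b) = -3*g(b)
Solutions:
 g(b) = C1*exp(3*b)


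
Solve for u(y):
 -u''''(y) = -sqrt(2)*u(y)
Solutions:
 u(y) = C1*exp(-2^(1/8)*y) + C2*exp(2^(1/8)*y) + C3*sin(2^(1/8)*y) + C4*cos(2^(1/8)*y)


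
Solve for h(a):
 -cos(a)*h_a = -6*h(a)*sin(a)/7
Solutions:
 h(a) = C1/cos(a)^(6/7)


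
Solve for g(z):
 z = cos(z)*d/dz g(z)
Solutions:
 g(z) = C1 + Integral(z/cos(z), z)


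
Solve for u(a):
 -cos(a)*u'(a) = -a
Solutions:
 u(a) = C1 + Integral(a/cos(a), a)


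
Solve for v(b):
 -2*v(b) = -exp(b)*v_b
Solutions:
 v(b) = C1*exp(-2*exp(-b))


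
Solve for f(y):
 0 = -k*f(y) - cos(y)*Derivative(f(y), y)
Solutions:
 f(y) = C1*exp(k*(log(sin(y) - 1) - log(sin(y) + 1))/2)


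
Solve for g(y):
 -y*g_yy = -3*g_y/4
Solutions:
 g(y) = C1 + C2*y^(7/4)


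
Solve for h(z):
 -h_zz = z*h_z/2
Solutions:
 h(z) = C1 + C2*erf(z/2)


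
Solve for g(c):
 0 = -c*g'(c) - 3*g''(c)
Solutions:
 g(c) = C1 + C2*erf(sqrt(6)*c/6)


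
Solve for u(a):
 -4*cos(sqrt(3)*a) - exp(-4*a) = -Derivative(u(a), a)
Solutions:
 u(a) = C1 + 4*sqrt(3)*sin(sqrt(3)*a)/3 - exp(-4*a)/4


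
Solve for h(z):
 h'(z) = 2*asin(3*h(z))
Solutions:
 Integral(1/asin(3*_y), (_y, h(z))) = C1 + 2*z


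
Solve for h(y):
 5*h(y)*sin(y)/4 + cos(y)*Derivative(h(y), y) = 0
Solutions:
 h(y) = C1*cos(y)^(5/4)


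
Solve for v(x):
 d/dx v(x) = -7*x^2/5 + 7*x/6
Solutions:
 v(x) = C1 - 7*x^3/15 + 7*x^2/12


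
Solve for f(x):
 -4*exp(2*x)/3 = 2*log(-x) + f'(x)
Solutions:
 f(x) = C1 - 2*x*log(-x) + 2*x - 2*exp(2*x)/3


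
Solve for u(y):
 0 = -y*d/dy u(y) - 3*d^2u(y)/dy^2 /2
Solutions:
 u(y) = C1 + C2*erf(sqrt(3)*y/3)


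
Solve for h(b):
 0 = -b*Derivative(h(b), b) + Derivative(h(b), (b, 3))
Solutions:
 h(b) = C1 + Integral(C2*airyai(b) + C3*airybi(b), b)


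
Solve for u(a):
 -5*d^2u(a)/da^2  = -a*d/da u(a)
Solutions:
 u(a) = C1 + C2*erfi(sqrt(10)*a/10)


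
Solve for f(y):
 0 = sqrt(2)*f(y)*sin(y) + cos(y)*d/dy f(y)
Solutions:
 f(y) = C1*cos(y)^(sqrt(2))


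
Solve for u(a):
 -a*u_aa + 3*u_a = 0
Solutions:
 u(a) = C1 + C2*a^4


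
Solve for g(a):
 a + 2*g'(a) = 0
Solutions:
 g(a) = C1 - a^2/4


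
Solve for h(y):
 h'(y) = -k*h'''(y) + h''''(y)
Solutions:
 h(y) = C1 + C2*exp(y*(-k^2/(-k^3 + sqrt(-4*k^6 + (2*k^3 + 27)^2)/2 - 27/2)^(1/3) + k - (-k^3 + sqrt(-4*k^6 + (2*k^3 + 27)^2)/2 - 27/2)^(1/3))/3) + C3*exp(y*(-4*k^2/((-1 + sqrt(3)*I)*(-k^3 + sqrt(-4*k^6 + (2*k^3 + 27)^2)/2 - 27/2)^(1/3)) + 2*k + (-k^3 + sqrt(-4*k^6 + (2*k^3 + 27)^2)/2 - 27/2)^(1/3) - sqrt(3)*I*(-k^3 + sqrt(-4*k^6 + (2*k^3 + 27)^2)/2 - 27/2)^(1/3))/6) + C4*exp(y*(4*k^2/((1 + sqrt(3)*I)*(-k^3 + sqrt(-4*k^6 + (2*k^3 + 27)^2)/2 - 27/2)^(1/3)) + 2*k + (-k^3 + sqrt(-4*k^6 + (2*k^3 + 27)^2)/2 - 27/2)^(1/3) + sqrt(3)*I*(-k^3 + sqrt(-4*k^6 + (2*k^3 + 27)^2)/2 - 27/2)^(1/3))/6)


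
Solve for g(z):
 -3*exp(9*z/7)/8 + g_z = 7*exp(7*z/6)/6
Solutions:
 g(z) = C1 + 7*exp(9*z/7)/24 + exp(7*z/6)


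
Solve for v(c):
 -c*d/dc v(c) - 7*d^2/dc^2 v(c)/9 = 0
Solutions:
 v(c) = C1 + C2*erf(3*sqrt(14)*c/14)


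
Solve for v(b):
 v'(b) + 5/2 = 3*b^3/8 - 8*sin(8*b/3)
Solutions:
 v(b) = C1 + 3*b^4/32 - 5*b/2 + 3*cos(8*b/3)


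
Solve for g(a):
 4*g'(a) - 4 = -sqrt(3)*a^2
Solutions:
 g(a) = C1 - sqrt(3)*a^3/12 + a


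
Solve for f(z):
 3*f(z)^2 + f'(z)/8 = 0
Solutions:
 f(z) = 1/(C1 + 24*z)


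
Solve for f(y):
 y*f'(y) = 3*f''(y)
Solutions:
 f(y) = C1 + C2*erfi(sqrt(6)*y/6)


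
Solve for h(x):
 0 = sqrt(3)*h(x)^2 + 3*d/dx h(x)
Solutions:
 h(x) = 3/(C1 + sqrt(3)*x)


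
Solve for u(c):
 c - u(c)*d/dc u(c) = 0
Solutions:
 u(c) = -sqrt(C1 + c^2)
 u(c) = sqrt(C1 + c^2)


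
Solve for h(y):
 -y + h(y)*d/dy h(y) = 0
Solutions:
 h(y) = -sqrt(C1 + y^2)
 h(y) = sqrt(C1 + y^2)


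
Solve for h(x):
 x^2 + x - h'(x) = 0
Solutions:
 h(x) = C1 + x^3/3 + x^2/2


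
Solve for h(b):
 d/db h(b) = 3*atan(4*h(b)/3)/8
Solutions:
 Integral(1/atan(4*_y/3), (_y, h(b))) = C1 + 3*b/8


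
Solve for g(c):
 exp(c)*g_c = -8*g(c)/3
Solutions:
 g(c) = C1*exp(8*exp(-c)/3)


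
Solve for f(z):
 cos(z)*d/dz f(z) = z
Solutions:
 f(z) = C1 + Integral(z/cos(z), z)


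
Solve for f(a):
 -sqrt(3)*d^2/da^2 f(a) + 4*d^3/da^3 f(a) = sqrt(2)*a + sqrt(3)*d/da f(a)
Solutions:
 f(a) = C1 + C2*exp(a*(sqrt(3) + sqrt(3 + 16*sqrt(3)))/8) + C3*exp(a*(-sqrt(3 + 16*sqrt(3)) + sqrt(3))/8) - sqrt(6)*a^2/6 + sqrt(6)*a/3


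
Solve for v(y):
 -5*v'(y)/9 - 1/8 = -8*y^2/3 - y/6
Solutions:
 v(y) = C1 + 8*y^3/5 + 3*y^2/20 - 9*y/40


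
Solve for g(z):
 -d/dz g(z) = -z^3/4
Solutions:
 g(z) = C1 + z^4/16


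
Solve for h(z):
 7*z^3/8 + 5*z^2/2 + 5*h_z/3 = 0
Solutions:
 h(z) = C1 - 21*z^4/160 - z^3/2


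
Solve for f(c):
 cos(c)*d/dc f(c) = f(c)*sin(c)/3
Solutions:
 f(c) = C1/cos(c)^(1/3)


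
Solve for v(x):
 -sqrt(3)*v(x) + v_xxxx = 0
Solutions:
 v(x) = C1*exp(-3^(1/8)*x) + C2*exp(3^(1/8)*x) + C3*sin(3^(1/8)*x) + C4*cos(3^(1/8)*x)


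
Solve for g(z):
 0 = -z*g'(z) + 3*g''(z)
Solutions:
 g(z) = C1 + C2*erfi(sqrt(6)*z/6)


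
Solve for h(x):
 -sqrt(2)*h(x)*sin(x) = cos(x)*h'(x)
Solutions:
 h(x) = C1*cos(x)^(sqrt(2))


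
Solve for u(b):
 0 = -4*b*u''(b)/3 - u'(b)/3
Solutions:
 u(b) = C1 + C2*b^(3/4)


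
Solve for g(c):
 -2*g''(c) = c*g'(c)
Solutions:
 g(c) = C1 + C2*erf(c/2)


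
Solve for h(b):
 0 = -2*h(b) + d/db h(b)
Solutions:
 h(b) = C1*exp(2*b)


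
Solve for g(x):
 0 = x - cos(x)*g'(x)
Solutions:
 g(x) = C1 + Integral(x/cos(x), x)


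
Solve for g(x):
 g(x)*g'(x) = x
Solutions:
 g(x) = -sqrt(C1 + x^2)
 g(x) = sqrt(C1 + x^2)


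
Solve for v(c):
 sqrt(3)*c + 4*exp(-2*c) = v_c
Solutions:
 v(c) = C1 + sqrt(3)*c^2/2 - 2*exp(-2*c)


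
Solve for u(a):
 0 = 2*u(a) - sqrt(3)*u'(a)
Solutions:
 u(a) = C1*exp(2*sqrt(3)*a/3)


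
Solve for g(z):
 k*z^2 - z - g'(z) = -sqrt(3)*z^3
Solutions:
 g(z) = C1 + k*z^3/3 + sqrt(3)*z^4/4 - z^2/2


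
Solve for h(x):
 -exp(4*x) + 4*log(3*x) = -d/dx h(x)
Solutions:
 h(x) = C1 - 4*x*log(x) + 4*x*(1 - log(3)) + exp(4*x)/4


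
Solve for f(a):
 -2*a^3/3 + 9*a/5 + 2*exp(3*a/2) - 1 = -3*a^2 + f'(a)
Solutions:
 f(a) = C1 - a^4/6 + a^3 + 9*a^2/10 - a + 4*exp(3*a/2)/3


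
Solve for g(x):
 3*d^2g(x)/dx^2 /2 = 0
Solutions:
 g(x) = C1 + C2*x


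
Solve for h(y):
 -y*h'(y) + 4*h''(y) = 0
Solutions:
 h(y) = C1 + C2*erfi(sqrt(2)*y/4)


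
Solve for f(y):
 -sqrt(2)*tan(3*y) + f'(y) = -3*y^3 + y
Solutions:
 f(y) = C1 - 3*y^4/4 + y^2/2 - sqrt(2)*log(cos(3*y))/3


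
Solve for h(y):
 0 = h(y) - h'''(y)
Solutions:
 h(y) = C3*exp(y) + (C1*sin(sqrt(3)*y/2) + C2*cos(sqrt(3)*y/2))*exp(-y/2)


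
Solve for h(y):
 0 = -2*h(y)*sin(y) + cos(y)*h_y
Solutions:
 h(y) = C1/cos(y)^2


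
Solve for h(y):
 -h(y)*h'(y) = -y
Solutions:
 h(y) = -sqrt(C1 + y^2)
 h(y) = sqrt(C1 + y^2)


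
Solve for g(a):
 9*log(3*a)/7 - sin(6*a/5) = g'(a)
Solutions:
 g(a) = C1 + 9*a*log(a)/7 - 9*a/7 + 9*a*log(3)/7 + 5*cos(6*a/5)/6


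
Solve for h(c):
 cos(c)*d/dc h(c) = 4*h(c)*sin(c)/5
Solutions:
 h(c) = C1/cos(c)^(4/5)


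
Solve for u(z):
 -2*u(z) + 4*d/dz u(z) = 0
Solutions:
 u(z) = C1*exp(z/2)


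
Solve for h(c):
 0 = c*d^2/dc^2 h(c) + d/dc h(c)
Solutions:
 h(c) = C1 + C2*log(c)


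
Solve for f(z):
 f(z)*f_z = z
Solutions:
 f(z) = -sqrt(C1 + z^2)
 f(z) = sqrt(C1 + z^2)


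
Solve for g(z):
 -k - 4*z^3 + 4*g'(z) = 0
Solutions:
 g(z) = C1 + k*z/4 + z^4/4


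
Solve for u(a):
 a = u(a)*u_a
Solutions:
 u(a) = -sqrt(C1 + a^2)
 u(a) = sqrt(C1 + a^2)


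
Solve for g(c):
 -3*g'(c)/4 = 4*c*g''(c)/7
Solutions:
 g(c) = C1 + C2/c^(5/16)


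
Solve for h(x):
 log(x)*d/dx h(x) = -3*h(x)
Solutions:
 h(x) = C1*exp(-3*li(x))


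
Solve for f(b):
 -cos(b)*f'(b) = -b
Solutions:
 f(b) = C1 + Integral(b/cos(b), b)


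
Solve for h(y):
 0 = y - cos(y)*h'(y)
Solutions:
 h(y) = C1 + Integral(y/cos(y), y)


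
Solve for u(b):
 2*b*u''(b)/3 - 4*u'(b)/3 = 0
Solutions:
 u(b) = C1 + C2*b^3


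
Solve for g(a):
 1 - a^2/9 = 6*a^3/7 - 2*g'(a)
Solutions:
 g(a) = C1 + 3*a^4/28 + a^3/54 - a/2


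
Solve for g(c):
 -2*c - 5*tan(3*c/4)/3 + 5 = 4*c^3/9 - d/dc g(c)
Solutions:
 g(c) = C1 + c^4/9 + c^2 - 5*c - 20*log(cos(3*c/4))/9


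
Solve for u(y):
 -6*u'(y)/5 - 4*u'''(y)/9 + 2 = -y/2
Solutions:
 u(y) = C1 + C2*sin(3*sqrt(30)*y/10) + C3*cos(3*sqrt(30)*y/10) + 5*y^2/24 + 5*y/3


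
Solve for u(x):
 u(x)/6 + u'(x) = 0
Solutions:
 u(x) = C1*exp(-x/6)


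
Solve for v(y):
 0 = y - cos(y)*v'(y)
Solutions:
 v(y) = C1 + Integral(y/cos(y), y)


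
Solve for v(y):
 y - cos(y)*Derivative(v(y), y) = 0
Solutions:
 v(y) = C1 + Integral(y/cos(y), y)


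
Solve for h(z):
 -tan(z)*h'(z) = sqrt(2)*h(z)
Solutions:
 h(z) = C1/sin(z)^(sqrt(2))


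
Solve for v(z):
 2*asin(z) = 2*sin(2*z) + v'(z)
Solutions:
 v(z) = C1 + 2*z*asin(z) + 2*sqrt(1 - z^2) + cos(2*z)


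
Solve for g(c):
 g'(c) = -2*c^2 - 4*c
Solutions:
 g(c) = C1 - 2*c^3/3 - 2*c^2


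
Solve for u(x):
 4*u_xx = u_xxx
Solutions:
 u(x) = C1 + C2*x + C3*exp(4*x)


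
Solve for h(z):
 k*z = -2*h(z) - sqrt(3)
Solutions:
 h(z) = -k*z/2 - sqrt(3)/2


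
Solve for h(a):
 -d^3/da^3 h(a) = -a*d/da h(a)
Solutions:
 h(a) = C1 + Integral(C2*airyai(a) + C3*airybi(a), a)


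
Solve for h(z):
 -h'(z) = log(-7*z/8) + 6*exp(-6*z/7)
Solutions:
 h(z) = C1 - z*log(-z) + z*(-log(7) + 1 + 3*log(2)) + 7*exp(-6*z/7)


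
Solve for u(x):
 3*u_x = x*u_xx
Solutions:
 u(x) = C1 + C2*x^4


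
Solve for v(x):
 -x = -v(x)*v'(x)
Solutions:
 v(x) = -sqrt(C1 + x^2)
 v(x) = sqrt(C1 + x^2)


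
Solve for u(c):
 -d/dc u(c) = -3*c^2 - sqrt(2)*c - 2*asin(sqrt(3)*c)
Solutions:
 u(c) = C1 + c^3 + sqrt(2)*c^2/2 + 2*c*asin(sqrt(3)*c) + 2*sqrt(3)*sqrt(1 - 3*c^2)/3


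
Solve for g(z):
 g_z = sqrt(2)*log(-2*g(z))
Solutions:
 -sqrt(2)*Integral(1/(log(-_y) + log(2)), (_y, g(z)))/2 = C1 - z


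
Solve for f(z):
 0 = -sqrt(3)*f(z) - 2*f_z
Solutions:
 f(z) = C1*exp(-sqrt(3)*z/2)


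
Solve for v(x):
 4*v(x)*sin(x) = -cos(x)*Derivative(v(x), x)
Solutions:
 v(x) = C1*cos(x)^4


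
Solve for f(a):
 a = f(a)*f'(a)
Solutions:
 f(a) = -sqrt(C1 + a^2)
 f(a) = sqrt(C1 + a^2)


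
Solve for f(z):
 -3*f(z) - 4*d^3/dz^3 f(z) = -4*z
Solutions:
 f(z) = C3*exp(-6^(1/3)*z/2) + 4*z/3 + (C1*sin(2^(1/3)*3^(5/6)*z/4) + C2*cos(2^(1/3)*3^(5/6)*z/4))*exp(6^(1/3)*z/4)


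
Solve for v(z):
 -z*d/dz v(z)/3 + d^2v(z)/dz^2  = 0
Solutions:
 v(z) = C1 + C2*erfi(sqrt(6)*z/6)


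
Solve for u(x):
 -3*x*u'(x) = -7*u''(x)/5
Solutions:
 u(x) = C1 + C2*erfi(sqrt(210)*x/14)


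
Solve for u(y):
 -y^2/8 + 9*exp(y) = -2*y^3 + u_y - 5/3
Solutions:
 u(y) = C1 + y^4/2 - y^3/24 + 5*y/3 + 9*exp(y)


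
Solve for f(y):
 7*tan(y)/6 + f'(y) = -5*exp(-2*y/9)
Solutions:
 f(y) = C1 - 7*log(tan(y)^2 + 1)/12 + 45*exp(-2*y/9)/2


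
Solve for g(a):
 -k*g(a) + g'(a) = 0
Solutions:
 g(a) = C1*exp(a*k)


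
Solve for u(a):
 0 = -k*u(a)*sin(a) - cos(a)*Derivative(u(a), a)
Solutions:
 u(a) = C1*exp(k*log(cos(a)))


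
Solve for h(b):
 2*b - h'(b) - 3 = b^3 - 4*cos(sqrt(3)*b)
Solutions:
 h(b) = C1 - b^4/4 + b^2 - 3*b + 4*sqrt(3)*sin(sqrt(3)*b)/3
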